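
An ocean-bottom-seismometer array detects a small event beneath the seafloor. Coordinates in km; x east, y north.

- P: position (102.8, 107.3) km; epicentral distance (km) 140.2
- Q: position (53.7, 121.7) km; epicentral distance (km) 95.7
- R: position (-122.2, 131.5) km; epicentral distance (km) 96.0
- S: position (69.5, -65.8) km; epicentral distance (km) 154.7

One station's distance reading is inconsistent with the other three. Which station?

Solve using three stations at a time. Using P, Q, R (subtract circle equations pairwise → linear system) gives (x, y) ≈ (-36.2, 88.8).
Distances from that point to each station vs reported:
  P: calculated 140.2 vs reported 140.2 → residual 0.0 km
  Q: calculated 95.7 vs reported 95.7 → residual 0.0 km
  R: calculated 96.0 vs reported 96.0 → residual 0.0 km
  S: calculated 187.3 vs reported 154.7 → residual 32.6 km
P, Q, R are mutually consistent (residuals ≈ 0); S is off by 32.6 km.

S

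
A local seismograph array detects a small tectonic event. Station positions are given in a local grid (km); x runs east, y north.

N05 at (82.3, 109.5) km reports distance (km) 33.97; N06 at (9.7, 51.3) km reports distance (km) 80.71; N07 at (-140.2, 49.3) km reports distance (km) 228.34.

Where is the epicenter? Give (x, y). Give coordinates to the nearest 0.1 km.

86.6 km east, 75.8 km north

Circle about each station: (x − 82.3)² + (y − 109.5)² = 33.97²; (x − 9.7)² + (y − 51.3)² = 80.71²; (x + 140.2)² + (y − 49.3)² = 228.34².
Subtracting the N05 equation from the N06 and N07 equations removes the quadratic terms:
-145.2 x − 116.4 y = -21397.90
-445.0 x − 120.4 y = -47662.20
Solving the 2×2 system: x ≈ 86.6, y ≈ 75.8 km.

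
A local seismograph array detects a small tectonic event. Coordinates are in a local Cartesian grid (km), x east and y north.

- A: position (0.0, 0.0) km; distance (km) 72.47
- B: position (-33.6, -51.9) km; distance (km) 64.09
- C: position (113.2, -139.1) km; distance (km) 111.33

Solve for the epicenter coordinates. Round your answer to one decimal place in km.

(28.8, -66.5)

Circle about each station: x² + y² = 72.47²; (x + 33.6)² + (y + 51.9)² = 64.09²; (x − 113.2)² + (y + 139.1)² = 111.33².
Subtracting the A equation from the B and C equations removes the quadratic terms:
-67.2 x − 103.8 y = 4966.94
226.4 x − 278.2 y = 25020.58
Solving the 2×2 system: x ≈ 28.8, y ≈ -66.5 km.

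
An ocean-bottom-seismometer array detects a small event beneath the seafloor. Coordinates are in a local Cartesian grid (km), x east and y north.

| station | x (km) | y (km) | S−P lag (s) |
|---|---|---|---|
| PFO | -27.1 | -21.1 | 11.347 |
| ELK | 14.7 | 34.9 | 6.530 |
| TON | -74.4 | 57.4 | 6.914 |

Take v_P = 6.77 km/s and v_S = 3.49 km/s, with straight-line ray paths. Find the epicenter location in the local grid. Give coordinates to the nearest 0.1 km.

(-24.7, 60.6)

Distance from S−P lag: d = Δt · v_P v_S / (v_P − v_S) = Δt · (6.77·3.49)/(6.77−3.49) ≈ 7.2034·Δt.
So d_PFO = 81.74, d_ELK = 47.04, d_TON = 49.80 km.
Circle about each station: (x + 27.1)² + (y + 21.1)² = 81.74²; (x − 14.7)² + (y − 34.9)² = 47.04²; (x + 74.4)² + (y − 57.4)² = 49.80².
Subtracting the PFO equation from the ELK and TON equations removes the quadratic terms:
83.6 x + 112.0 y = 4723.15
-94.6 x + 157.0 y = 11851.89
Solving the 2×2 system: x ≈ -24.7, y ≈ 60.6 km.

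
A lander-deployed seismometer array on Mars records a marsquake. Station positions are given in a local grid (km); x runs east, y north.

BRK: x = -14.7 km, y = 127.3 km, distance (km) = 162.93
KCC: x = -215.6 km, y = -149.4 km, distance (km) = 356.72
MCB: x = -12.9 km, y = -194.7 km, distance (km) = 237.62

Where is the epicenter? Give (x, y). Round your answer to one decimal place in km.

x ≈ 101.8 km, y ≈ 13.4 km

Circle about each station: (x + 14.7)² + (y − 127.3)² = 162.93²; (x + 215.6)² + (y + 149.4)² = 356.72²; (x + 12.9)² + (y + 194.7)² = 237.62².
Subtracting the BRK equation from the KCC and MCB equations removes the quadratic terms:
-401.8 x − 553.4 y = -48320.63
3.6 x − 644.0 y = -8263.96
Solving the 2×2 system: x ≈ 101.8, y ≈ 13.4 km.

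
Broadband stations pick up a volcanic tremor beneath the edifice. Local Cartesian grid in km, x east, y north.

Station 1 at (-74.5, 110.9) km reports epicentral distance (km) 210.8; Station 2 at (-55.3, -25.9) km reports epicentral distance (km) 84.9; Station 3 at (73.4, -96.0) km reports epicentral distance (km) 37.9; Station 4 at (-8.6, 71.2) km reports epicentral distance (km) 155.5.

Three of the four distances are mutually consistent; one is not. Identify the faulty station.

Station 3

Solve using three stations at a time. Using Station 1, Station 2, Station 4 (subtract circle equations pairwise → linear system) gives (x, y) ≈ (7.0, -83.5).
Distances from that point to each station vs reported:
  Station 1: calculated 210.8 vs reported 210.8 → residual 0.0 km
  Station 2: calculated 84.8 vs reported 84.9 → residual 0.1 km
  Station 3: calculated 67.6 vs reported 37.9 → residual 29.7 km
  Station 4: calculated 155.5 vs reported 155.5 → residual 0.0 km
Station 1, Station 2, Station 4 are mutually consistent (residuals ≈ 0); Station 3 is off by 29.7 km.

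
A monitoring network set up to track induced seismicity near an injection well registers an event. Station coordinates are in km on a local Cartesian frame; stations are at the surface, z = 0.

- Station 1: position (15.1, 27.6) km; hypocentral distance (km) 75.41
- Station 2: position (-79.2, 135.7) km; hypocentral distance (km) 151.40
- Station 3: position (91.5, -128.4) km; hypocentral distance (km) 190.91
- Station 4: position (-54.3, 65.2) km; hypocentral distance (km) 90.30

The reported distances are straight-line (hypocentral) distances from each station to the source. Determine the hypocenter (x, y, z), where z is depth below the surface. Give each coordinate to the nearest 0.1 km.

Each station gives a sphere (x−x_i)² + (y−y_i)² + z² = d_i² (stations at z=0).
Subtracting the Station 1 sphere from Station 2 and Station 3: z² cancels, leaving linear equations in x and y:
-188.6 x + 216.2 y = 6462.07
152.8 x − 312.0 y = -6890.92
Solving: x ≈ -20.395, y ≈ 12.098 km (keep extra digits for the depth step; rounded: -20.4, 12.1).
Then from the Station 1 sphere: z² = 75.41² − (x − 15.1)² − (y − 27.6)² with x = -20.395, y = 12.098, so z ≈ 64.703 ≈ 64.7 km.
Check against Station 4 (with the unrounded solution): distance 90.31 ≈ 90.30 km. ✓

x ≈ -20.4 km, y ≈ 12.1 km, depth ≈ 64.7 km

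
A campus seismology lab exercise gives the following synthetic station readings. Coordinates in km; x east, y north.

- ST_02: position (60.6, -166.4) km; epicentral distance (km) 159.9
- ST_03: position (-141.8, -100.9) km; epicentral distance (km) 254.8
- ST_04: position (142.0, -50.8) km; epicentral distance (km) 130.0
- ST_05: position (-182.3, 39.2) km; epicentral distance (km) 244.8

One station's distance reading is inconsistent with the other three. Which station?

ST_02

Solve using three stations at a time. Using ST_03, ST_04, ST_05 (subtract circle equations pairwise → linear system) gives (x, y) ≈ (62.2, 51.8).
Distances from that point to each station vs reported:
  ST_02: calculated 218.2 vs reported 159.9 → residual 58.3 km
  ST_03: calculated 254.8 vs reported 254.8 → residual 0.0 km
  ST_04: calculated 130.0 vs reported 130.0 → residual 0.0 km
  ST_05: calculated 244.8 vs reported 244.8 → residual 0.0 km
ST_03, ST_04, ST_05 are mutually consistent (residuals ≈ 0); ST_02 is off by 58.3 km.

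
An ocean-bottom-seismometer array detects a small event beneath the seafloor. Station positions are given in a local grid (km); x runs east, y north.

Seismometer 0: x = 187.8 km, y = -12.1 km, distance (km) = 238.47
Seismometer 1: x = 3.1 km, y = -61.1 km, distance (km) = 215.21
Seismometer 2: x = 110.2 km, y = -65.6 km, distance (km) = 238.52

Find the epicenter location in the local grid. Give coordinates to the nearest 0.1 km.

(16.4, 153.7)

Circle about each station: (x − 187.8)² + (y + 12.1)² = 238.47²; (x − 3.1)² + (y + 61.1)² = 215.21²; (x − 110.2)² + (y + 65.6)² = 238.52².
Subtracting the Seismometer 0 equation from the Seismometer 1 and Seismometer 2 equations removes the quadratic terms:
-369.4 x − 98.0 y = -21119.83
-155.2 x − 107.0 y = -18991.70
Solving the 2×2 system: x ≈ 16.4, y ≈ 153.7 km.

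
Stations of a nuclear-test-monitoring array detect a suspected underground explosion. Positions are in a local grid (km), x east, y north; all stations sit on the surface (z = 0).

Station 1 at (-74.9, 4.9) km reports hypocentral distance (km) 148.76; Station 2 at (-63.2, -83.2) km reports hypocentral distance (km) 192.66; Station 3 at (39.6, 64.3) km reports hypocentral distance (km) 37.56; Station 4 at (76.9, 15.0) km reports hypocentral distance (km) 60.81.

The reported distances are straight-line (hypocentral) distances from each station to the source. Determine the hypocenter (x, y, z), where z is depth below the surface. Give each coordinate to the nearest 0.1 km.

Each station gives a sphere (x−x_i)² + (y−y_i)² + z² = d_i² (stations at z=0).
Subtracting the Station 1 sphere from Station 2 and Station 3: z² cancels, leaving linear equations in x and y:
23.4 x − 176.2 y = -9705.88
229.0 x + 118.8 y = 20787.41
Solving: x ≈ 58.189, y ≈ 62.812 km (keep extra digits for the depth step; rounded: 58.2, 62.8).
Then from the Station 1 sphere: z² = 148.76² − (x + 74.9)² − (y − 4.9)² with x = 58.189, y = 62.812, so z ≈ 32.605 ≈ 32.6 km.

x ≈ 58.2 km, y ≈ 62.8 km, depth ≈ 32.6 km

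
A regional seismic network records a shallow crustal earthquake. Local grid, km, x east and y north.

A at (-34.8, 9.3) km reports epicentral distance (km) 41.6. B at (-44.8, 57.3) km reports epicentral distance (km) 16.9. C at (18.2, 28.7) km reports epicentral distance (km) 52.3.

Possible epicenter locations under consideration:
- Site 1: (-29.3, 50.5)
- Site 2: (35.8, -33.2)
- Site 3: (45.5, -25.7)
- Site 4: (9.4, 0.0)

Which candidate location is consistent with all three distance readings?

Site 1

For each candidate, compare |candidate − station| to the reported distance:
Site 1: residuals A 0.0, B 0.0, C 0.0 → max 0.0 km
Site 2: residuals A 40.8, B 104.3, C 12.1 → max 104.3 km
Site 3: residuals A 46.0, B 105.8, C 8.6 → max 105.8 km
Site 4: residuals A 3.6, B 62.0, C 22.3 → max 62.0 km
Only Site 1 has all residuals ≈ 0.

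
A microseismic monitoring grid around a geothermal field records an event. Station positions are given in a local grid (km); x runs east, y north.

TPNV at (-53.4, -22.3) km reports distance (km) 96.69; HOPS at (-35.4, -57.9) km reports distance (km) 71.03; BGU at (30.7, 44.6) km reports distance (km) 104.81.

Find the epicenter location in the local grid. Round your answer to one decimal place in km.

Circle about each station: (x + 53.4)² + (y + 22.3)² = 96.69²; (x + 35.4)² + (y + 57.9)² = 71.03²; (x − 30.7)² + (y − 44.6)² = 104.81².
Subtracting the TPNV equation from the HOPS and BGU equations removes the quadratic terms:
36.0 x − 71.2 y = 5560.42
168.2 x + 133.8 y = -2053.38
Solving the 2×2 system: x ≈ 35.6, y ≈ -60.1 km.

(35.6, -60.1)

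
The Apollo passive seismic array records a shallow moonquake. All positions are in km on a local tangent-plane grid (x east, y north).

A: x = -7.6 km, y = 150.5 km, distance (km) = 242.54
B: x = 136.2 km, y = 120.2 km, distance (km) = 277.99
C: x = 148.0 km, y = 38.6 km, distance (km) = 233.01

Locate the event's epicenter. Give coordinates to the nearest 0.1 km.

(-47.1, -88.8)

Circle about each station: (x + 7.6)² + (y − 150.5)² = 242.54²; (x − 136.2)² + (y − 120.2)² = 277.99²; (x − 148.0)² + (y − 38.6)² = 233.01².
Subtracting pairs of circle equations eliminates x²+y² and gives linear equations (the radical axes):
287.6 x − 60.6 y = -8162.32
311.2 x − 223.8 y = 5217.94
Solving the 2×2 system: x ≈ -47.1, y ≈ -88.8 km.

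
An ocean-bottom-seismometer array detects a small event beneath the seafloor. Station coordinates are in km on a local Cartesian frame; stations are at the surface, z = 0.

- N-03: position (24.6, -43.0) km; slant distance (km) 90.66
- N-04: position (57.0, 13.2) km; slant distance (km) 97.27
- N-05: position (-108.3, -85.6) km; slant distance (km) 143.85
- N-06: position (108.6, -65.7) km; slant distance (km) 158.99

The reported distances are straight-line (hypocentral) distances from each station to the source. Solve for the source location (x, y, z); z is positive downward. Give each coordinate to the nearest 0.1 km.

Each station gives a sphere (x−x_i)² + (y−y_i)² + z² = d_i² (stations at z=0).
Subtracting the N-03 sphere from N-04 and N-05: z² cancels, leaving linear equations in x and y:
64.8 x + 112.4 y = -273.14
-265.8 x − 85.2 y = 4128.50
Solving: x ≈ -18.098, y ≈ 8.004 km (keep extra digits for the depth step; rounded: -18.1, 8.0).
Then from the N-03 sphere: z² = 90.66² − (x − 24.6)² − (y + 43.0)² with x = -18.098, y = 8.004, so z ≈ 61.601 ≈ 61.6 km.
Check against N-06 (with the unrounded solution): distance 158.99 ≈ 158.99 km. ✓

x ≈ -18.1 km, y ≈ 8.0 km, depth ≈ 61.6 km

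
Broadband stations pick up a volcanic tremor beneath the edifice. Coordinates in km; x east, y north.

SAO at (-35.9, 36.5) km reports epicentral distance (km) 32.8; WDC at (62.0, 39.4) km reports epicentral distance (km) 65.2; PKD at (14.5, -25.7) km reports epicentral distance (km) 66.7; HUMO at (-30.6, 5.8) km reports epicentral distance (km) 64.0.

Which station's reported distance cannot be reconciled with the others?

HUMO

Solve using three stations at a time. Using SAO, WDC, PKD (subtract circle equations pairwise → linear system) gives (x, y) ≈ (-3.2, 38.6).
Distances from that point to each station vs reported:
  SAO: calculated 32.8 vs reported 32.8 → residual 0.0 km
  WDC: calculated 65.2 vs reported 65.2 → residual 0.0 km
  PKD: calculated 66.7 vs reported 66.7 → residual 0.0 km
  HUMO: calculated 42.8 vs reported 64.0 → residual 21.2 km
SAO, WDC, PKD are mutually consistent (residuals ≈ 0); HUMO is off by 21.2 km.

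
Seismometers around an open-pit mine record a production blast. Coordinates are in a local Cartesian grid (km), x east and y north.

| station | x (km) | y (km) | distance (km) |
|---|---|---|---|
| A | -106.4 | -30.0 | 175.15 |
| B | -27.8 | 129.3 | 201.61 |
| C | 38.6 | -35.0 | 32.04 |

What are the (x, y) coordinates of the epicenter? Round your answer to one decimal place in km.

Circle about each station: (x + 106.4)² + (y + 30.0)² = 175.15²; (x + 27.8)² + (y − 129.3)² = 201.61²; (x − 38.6)² + (y + 35.0)² = 32.04².
Subtracting pairs of circle equations eliminates x²+y² and gives linear equations (the radical axes):
157.2 x + 318.6 y = -4698.70
290.0 x − 10.0 y = 20144.96
Solving the 2×2 system: x ≈ 67.8, y ≈ -48.2 km.

67.8 km east, -48.2 km north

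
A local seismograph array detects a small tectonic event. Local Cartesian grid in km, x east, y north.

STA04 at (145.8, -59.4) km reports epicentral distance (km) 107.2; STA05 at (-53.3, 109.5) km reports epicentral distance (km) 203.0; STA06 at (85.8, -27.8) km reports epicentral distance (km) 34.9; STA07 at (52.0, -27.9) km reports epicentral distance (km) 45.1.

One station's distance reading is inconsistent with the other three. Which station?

STA06

Solve using three stations at a time. Using STA04, STA05, STA07 (subtract circle equations pairwise → linear system) gives (x, y) ≈ (39.2, -71.2).
Distances from that point to each station vs reported:
  STA04: calculated 107.2 vs reported 107.2 → residual 0.0 km
  STA05: calculated 203.0 vs reported 203.0 → residual 0.0 km
  STA06: calculated 63.6 vs reported 34.9 → residual 28.7 km
  STA07: calculated 45.1 vs reported 45.1 → residual 0.0 km
STA04, STA05, STA07 are mutually consistent (residuals ≈ 0); STA06 is off by 28.7 km.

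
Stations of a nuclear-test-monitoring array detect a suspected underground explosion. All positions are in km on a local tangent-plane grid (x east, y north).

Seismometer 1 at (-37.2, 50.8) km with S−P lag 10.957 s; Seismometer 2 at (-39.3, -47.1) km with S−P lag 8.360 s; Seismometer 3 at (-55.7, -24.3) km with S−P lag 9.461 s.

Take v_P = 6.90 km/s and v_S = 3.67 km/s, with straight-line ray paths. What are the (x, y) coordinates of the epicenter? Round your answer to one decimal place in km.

Distance from S−P lag: d = Δt · v_P v_S / (v_P − v_S) = Δt · (6.90·3.67)/(6.90−3.67) ≈ 7.8399·Δt.
So d_Seismometer 1 = 85.90, d_Seismometer 2 = 65.54, d_Seismometer 3 = 74.17 km.
Circle about each station: (x + 37.2)² + (y − 50.8)² = 85.90²; (x + 39.3)² + (y + 47.1)² = 65.54²; (x + 55.7)² + (y + 24.3)² = 74.17².
Subtracting the Seismometer 1 equation from the Seismometer 2 and Seismometer 3 equations removes the quadratic terms:
-4.2 x − 195.8 y = 2881.74
-37.0 x − 150.2 y = 1606.12
Solving the 2×2 system: x ≈ 17.9, y ≈ -15.1 km.
Check against Seismometer 1 (with the unrounded x, y): √((x + 37.2)²+(y − 50.8)²) = 85.90 ≈ 85.90 km. ✓

x ≈ 17.9 km, y ≈ -15.1 km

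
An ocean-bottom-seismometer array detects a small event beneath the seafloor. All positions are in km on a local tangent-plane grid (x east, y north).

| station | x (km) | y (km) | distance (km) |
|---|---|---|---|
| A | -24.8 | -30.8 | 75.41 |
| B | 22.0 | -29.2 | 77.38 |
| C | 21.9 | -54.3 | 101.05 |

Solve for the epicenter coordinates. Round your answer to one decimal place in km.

(-7.1, 42.5)

Circle about each station: (x + 24.8)² + (y + 30.8)² = 75.41²; (x − 22.0)² + (y + 29.2)² = 77.38²; (x − 21.9)² + (y + 54.3)² = 101.05².
Subtracting the A equation from the B and C equations removes the quadratic terms:
93.6 x + 3.2 y = -528.04
93.4 x − 47.0 y = -2660.01
Solving the 2×2 system: x ≈ -7.1, y ≈ 42.5 km.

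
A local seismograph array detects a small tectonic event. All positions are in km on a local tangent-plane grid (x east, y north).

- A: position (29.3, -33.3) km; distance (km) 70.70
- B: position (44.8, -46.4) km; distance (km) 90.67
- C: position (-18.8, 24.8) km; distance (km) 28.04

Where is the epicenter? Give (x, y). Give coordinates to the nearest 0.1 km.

(-32.8, 0.5)

Circle about each station: (x − 29.3)² + (y + 33.3)² = 70.70²; (x − 44.8)² + (y + 46.4)² = 90.67²; (x + 18.8)² + (y − 24.8)² = 28.04².
Subtracting the A equation from the B and C equations removes the quadratic terms:
31.0 x − 26.2 y = -1029.94
-96.2 x + 116.2 y = 3213.35
Solving the 2×2 system: x ≈ -32.8, y ≈ 0.5 km.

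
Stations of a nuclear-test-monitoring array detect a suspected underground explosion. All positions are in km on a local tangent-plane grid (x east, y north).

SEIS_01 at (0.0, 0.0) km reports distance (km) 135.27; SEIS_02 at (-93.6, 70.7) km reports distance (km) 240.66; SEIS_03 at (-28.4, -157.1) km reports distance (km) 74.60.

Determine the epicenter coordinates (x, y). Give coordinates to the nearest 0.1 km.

(40.7, -129.0)

Circle about each station: x² + y² = 135.27²; (x + 93.6)² + (y − 70.7)² = 240.66²; (x + 28.4)² + (y + 157.1)² = 74.60².
Subtracting pairs of circle equations eliminates x²+y² and gives linear equations (the radical axes):
-187.2 x + 141.4 y = -25859.81
-56.8 x − 314.2 y = 38219.78
Solving the 2×2 system: x ≈ 40.7, y ≈ -129.0 km.
Check against SEIS_01 (with the unrounded x, y): √(x²+y²) = 135.27 ≈ 135.27 km. ✓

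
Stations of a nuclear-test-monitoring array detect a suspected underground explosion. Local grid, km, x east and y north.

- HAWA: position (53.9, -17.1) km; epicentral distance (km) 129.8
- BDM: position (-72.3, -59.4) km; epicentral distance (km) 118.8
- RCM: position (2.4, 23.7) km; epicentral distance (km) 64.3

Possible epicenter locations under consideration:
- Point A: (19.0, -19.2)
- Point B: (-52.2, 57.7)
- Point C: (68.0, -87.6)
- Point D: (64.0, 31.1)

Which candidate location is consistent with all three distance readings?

Point B

For each candidate, compare |candidate − station| to the reported distance:
Point A: residuals HAWA 94.8, BDM 19.0, RCM 18.3 → max 94.8 km
Point B: residuals HAWA 0.0, BDM 0.0, RCM 0.0 → max 0.0 km
Point C: residuals HAWA 57.9, BDM 24.3, RCM 64.9 → max 64.9 km
Point D: residuals HAWA 80.6, BDM 44.8, RCM 2.3 → max 80.6 km
Only Point B has all residuals ≈ 0.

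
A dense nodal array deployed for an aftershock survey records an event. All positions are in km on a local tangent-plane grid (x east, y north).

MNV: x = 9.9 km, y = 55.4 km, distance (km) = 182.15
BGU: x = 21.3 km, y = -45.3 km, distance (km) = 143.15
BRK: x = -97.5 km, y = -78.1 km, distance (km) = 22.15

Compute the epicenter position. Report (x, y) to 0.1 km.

(-119.1, -73.2)

Circle about each station: (x − 9.9)² + (y − 55.4)² = 182.15²; (x − 21.3)² + (y + 45.3)² = 143.15²; (x + 97.5)² + (y + 78.1)² = 22.15².
Subtracting the MNV equation from the BGU and BRK equations removes the quadratic terms:
22.8 x − 201.4 y = 12025.31
-214.8 x − 267.0 y = 45126.69
Solving the 2×2 system: x ≈ -119.1, y ≈ -73.2 km.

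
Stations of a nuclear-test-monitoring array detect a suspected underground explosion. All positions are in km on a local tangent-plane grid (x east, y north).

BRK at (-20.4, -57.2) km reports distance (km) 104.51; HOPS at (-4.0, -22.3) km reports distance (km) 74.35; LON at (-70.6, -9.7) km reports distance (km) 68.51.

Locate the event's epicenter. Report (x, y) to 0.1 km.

(-31.7, 46.7)

Circle about each station: (x + 20.4)² + (y + 57.2)² = 104.51²; (x + 4.0)² + (y + 22.3)² = 74.35²; (x + 70.6)² + (y + 9.7)² = 68.51².
Subtracting pairs of circle equations eliminates x²+y² and gives linear equations (the radical axes):
32.8 x + 69.8 y = 2219.71
-100.4 x + 95.0 y = 7619.17
Solving the 2×2 system: x ≈ -31.7, y ≈ 46.7 km.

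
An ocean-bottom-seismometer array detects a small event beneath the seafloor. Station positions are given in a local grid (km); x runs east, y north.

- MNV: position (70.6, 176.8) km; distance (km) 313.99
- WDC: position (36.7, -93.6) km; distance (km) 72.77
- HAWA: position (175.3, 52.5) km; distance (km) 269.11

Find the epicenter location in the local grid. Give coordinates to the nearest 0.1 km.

(-31.0, -120.3)

Circle about each station: (x − 70.6)² + (y − 176.8)² = 313.99²; (x − 36.7)² + (y + 93.6)² = 72.77²; (x − 175.3)² + (y − 52.5)² = 269.11².
Subtracting the MNV equation from the WDC and HAWA equations removes the quadratic terms:
-67.8 x − 540.8 y = 67159.50
209.4 x − 248.6 y = 23413.27
Solving the 2×2 system: x ≈ -31.0, y ≈ -120.3 km.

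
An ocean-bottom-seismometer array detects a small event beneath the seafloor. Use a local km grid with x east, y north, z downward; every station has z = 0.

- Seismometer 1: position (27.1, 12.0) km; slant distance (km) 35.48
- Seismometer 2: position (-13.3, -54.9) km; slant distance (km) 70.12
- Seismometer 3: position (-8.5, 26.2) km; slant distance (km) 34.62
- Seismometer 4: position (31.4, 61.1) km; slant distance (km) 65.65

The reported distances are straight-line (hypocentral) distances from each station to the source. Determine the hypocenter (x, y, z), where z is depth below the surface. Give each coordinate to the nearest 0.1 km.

Each station gives a sphere (x−x_i)² + (y−y_i)² + z² = d_i² (stations at z=0).
Subtracting the Seismometer 1 sphere from Seismometer 2 and Seismometer 3: z² cancels, leaving linear equations in x and y:
-80.8 x − 133.8 y = -1345.49
-71.2 x + 28.4 y = -59.43
Solving: x ≈ 3.905, y ≈ 7.698 km (keep extra digits for the depth step; rounded: 3.9, 7.7).
Then from the Seismometer 1 sphere: z² = 35.48² − (x − 27.1)² − (y − 12.0)² with x = 3.905, y = 7.698, so z ≈ 26.501 ≈ 26.5 km.

(3.9, 7.7, 26.5)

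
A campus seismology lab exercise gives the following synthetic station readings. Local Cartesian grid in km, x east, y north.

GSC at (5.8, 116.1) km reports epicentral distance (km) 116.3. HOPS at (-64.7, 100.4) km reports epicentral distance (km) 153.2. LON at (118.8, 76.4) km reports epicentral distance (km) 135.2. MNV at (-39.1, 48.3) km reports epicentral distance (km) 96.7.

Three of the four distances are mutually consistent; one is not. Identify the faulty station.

Solve using three stations at a time. Using HOPS, LON, MNV (subtract circle equations pairwise → linear system) gives (x, y) ≈ (26.7, -22.5).
Distances from that point to each station vs reported:
  GSC: calculated 140.2 vs reported 116.3 → residual 23.9 km
  HOPS: calculated 153.2 vs reported 153.2 → residual 0.0 km
  LON: calculated 135.2 vs reported 135.2 → residual 0.0 km
  MNV: calculated 96.7 vs reported 96.7 → residual 0.0 km
HOPS, LON, MNV are mutually consistent (residuals ≈ 0); GSC is off by 23.9 km.

GSC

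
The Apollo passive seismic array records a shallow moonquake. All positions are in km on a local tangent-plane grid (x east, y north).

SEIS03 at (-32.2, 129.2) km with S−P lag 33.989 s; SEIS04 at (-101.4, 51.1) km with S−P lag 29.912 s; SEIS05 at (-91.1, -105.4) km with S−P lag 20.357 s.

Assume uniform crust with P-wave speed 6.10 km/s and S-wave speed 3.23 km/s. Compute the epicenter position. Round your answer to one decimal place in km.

Distance from S−P lag: d = Δt · v_P v_S / (v_P − v_S) = Δt · (6.10·3.23)/(6.10−3.23) ≈ 6.8652·Δt.
So d_SEIS03 = 233.34, d_SEIS04 = 205.35, d_SEIS05 = 139.75 km.
Circle about each station: (x + 32.2)² + (y − 129.2)² = 233.34²; (x + 101.4)² + (y − 51.1)² = 205.35²; (x + 91.1)² + (y + 105.4)² = 139.75².
Subtracting pairs of circle equations eliminates x²+y² and gives linear equations (the radical axes):
-138.4 x − 156.2 y = 7442.62
-117.8 x − 469.2 y = 36596.38
Solving the 2×2 system: x ≈ 47.8, y ≈ -90.0 km.

(47.8, -90.0)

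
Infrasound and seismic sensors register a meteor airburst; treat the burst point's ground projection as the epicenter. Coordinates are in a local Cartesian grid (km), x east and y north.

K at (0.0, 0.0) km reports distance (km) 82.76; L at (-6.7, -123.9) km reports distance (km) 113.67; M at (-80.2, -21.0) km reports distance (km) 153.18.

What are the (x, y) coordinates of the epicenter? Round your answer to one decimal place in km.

x ≈ 71.6 km, y ≈ -41.5 km

Circle about each station: x² + y² = 82.76²; (x + 6.7)² + (y + 123.9)² = 113.67²; (x + 80.2)² + (y + 21.0)² = 153.18².
Subtracting pairs of circle equations eliminates x²+y² and gives linear equations (the radical axes):
-13.4 x − 247.8 y = 9324.45
-160.4 x − 42.0 y = -9741.85
Solving the 2×2 system: x ≈ 71.6, y ≈ -41.5 km.
Check against K (with the unrounded x, y): √(x²+y²) = 82.76 ≈ 82.76 km. ✓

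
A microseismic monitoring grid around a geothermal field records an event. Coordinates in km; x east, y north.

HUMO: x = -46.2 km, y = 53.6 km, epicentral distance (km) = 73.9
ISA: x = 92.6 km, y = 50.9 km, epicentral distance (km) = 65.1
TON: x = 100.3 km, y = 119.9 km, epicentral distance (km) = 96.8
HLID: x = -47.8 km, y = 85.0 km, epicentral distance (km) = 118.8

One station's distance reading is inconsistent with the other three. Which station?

HLID

Solve using three stations at a time. Using HUMO, ISA, TON (subtract circle equations pairwise → linear system) gives (x, y) ≈ (27.7, 55.9).
Distances from that point to each station vs reported:
  HUMO: calculated 73.9 vs reported 73.9 → residual 0.0 km
  ISA: calculated 65.1 vs reported 65.1 → residual 0.0 km
  TON: calculated 96.8 vs reported 96.8 → residual 0.0 km
  HLID: calculated 80.9 vs reported 118.8 → residual 37.9 km
HUMO, ISA, TON are mutually consistent (residuals ≈ 0); HLID is off by 37.9 km.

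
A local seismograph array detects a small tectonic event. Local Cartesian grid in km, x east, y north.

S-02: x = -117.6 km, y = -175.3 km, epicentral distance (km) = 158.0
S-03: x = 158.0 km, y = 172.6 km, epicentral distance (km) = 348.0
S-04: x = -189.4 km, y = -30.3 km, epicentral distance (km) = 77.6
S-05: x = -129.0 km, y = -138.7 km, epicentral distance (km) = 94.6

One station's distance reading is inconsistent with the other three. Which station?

S-02

Solve using three stations at a time. Using S-03, S-04, S-05 (subtract circle equations pairwise → linear system) gives (x, y) ≈ (-113.3, -45.4).
Distances from that point to each station vs reported:
  S-02: calculated 130.0 vs reported 158.0 → residual 28.0 km
  S-03: calculated 348.0 vs reported 348.0 → residual 0.0 km
  S-04: calculated 77.6 vs reported 77.6 → residual 0.0 km
  S-05: calculated 94.6 vs reported 94.6 → residual 0.0 km
S-03, S-04, S-05 are mutually consistent (residuals ≈ 0); S-02 is off by 28.0 km.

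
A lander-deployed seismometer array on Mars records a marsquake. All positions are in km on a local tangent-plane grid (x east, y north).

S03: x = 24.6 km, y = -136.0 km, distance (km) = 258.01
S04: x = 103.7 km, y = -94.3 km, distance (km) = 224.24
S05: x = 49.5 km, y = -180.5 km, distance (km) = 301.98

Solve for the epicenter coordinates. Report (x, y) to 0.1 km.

Circle about each station: (x − 24.6)² + (y + 136.0)² = 258.01²; (x − 103.7)² + (y + 94.3)² = 224.24²; (x − 49.5)² + (y + 180.5)² = 301.98².
Subtracting the S03 equation from the S04 and S05 equations removes the quadratic terms:
158.2 x + 83.4 y = 16830.60
49.8 x − 89.0 y = -8693.42
Solving the 2×2 system: x ≈ 42.4, y ≈ 121.4 km.

(42.4, 121.4)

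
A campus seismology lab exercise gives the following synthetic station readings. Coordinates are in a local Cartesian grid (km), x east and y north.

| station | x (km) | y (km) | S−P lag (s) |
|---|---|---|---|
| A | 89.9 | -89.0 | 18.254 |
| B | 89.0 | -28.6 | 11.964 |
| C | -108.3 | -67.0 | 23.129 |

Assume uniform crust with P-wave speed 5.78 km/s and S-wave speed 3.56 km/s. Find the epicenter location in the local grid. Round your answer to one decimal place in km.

(51.6, 75.8)

Distance from S−P lag: d = Δt · v_P v_S / (v_P − v_S) = Δt · (5.78·3.56)/(5.78−3.56) ≈ 9.2688·Δt.
So d_A = 169.19, d_B = 110.89, d_C = 214.38 km.
Circle about each station: (x − 89.9)² + (y + 89.0)² = 169.19²; (x − 89.0)² + (y + 28.6)² = 110.89²; (x + 108.3)² + (y + 67.0)² = 214.38².
Subtracting the A equation from the B and C equations removes the quadratic terms:
-1.8 x + 120.8 y = 9064.61
-396.4 x + 44.0 y = -17118.65
Solving the 2×2 system: x ≈ 51.6, y ≈ 75.8 km.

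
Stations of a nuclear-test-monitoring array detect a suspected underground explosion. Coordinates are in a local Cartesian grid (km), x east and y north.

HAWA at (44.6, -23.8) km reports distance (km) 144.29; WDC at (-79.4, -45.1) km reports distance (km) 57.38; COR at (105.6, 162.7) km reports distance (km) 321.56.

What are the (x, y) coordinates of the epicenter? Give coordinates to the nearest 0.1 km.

Circle about each station: (x − 44.6)² + (y + 23.8)² = 144.29²; (x + 79.4)² + (y + 45.1)² = 57.38²; (x − 105.6)² + (y − 162.7)² = 321.56².
Subtracting the HAWA equation from the WDC and COR equations removes the quadratic terms:
-248.0 x − 42.6 y = 23309.91
122.0 x + 373.0 y = -47514.18
Solving the 2×2 system: x ≈ -76.4, y ≈ -102.4 km.

-76.4 km east, -102.4 km north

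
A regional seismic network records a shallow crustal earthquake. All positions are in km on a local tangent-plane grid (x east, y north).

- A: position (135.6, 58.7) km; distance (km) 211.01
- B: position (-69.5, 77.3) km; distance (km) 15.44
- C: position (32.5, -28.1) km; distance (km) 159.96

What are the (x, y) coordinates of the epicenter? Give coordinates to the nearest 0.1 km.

-72.7 km east, 92.4 km north

Circle about each station: (x − 135.6)² + (y − 58.7)² = 211.01²; (x + 69.5)² + (y − 77.3)² = 15.44²; (x − 32.5)² + (y + 28.1)² = 159.96².
Subtracting pairs of circle equations eliminates x²+y² and gives linear equations (the radical axes):
-410.2 x + 37.2 y = 33259.32
-206.2 x − 173.6 y = -1049.17
Solving the 2×2 system: x ≈ -72.7, y ≈ 92.4 km.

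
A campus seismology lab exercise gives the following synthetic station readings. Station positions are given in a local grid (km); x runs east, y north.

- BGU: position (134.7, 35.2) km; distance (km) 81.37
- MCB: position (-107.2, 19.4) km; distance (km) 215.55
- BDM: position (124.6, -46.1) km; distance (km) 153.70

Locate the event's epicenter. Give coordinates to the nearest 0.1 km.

x ≈ 91.1 km, y ≈ 103.9 km

Circle about each station: (x − 134.7)² + (y − 35.2)² = 81.37²; (x + 107.2)² + (y − 19.4)² = 215.55²; (x − 124.6)² + (y + 46.1)² = 153.70².
Subtracting the BGU equation from the MCB and BDM equations removes the quadratic terms:
-483.8 x − 31.6 y = -47355.66
-20.2 x − 162.6 y = -18735.37
Solving the 2×2 system: x ≈ 91.1, y ≈ 103.9 km.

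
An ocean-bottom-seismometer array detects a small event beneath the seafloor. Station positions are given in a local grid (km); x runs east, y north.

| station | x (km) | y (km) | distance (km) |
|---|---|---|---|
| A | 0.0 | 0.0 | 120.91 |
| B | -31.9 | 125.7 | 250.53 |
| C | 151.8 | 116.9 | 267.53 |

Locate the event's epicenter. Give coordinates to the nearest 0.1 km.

x ≈ 24.5 km, y ≈ -118.4 km

Circle about each station: x² + y² = 120.91²; (x + 31.9)² + (y − 125.7)² = 250.53²; (x − 151.8)² + (y − 116.9)² = 267.53².
Subtracting the A equation from the B and C equations removes the quadratic terms:
-63.8 x + 251.4 y = -31327.95
303.6 x + 233.8 y = -20244.22
Solving the 2×2 system: x ≈ 24.5, y ≈ -118.4 km.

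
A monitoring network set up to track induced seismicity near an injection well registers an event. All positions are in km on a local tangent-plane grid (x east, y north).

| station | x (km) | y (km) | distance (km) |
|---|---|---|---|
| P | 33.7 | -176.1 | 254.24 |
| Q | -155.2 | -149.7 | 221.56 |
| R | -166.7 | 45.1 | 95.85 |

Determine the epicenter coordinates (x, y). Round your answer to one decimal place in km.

x ≈ -71.4 km, y ≈ 55.4 km

Circle about each station: (x − 33.7)² + (y + 176.1)² = 254.24²; (x + 155.2)² + (y + 149.7)² = 221.56²; (x + 166.7)² + (y − 45.1)² = 95.85².
Subtracting the P equation from the Q and R equations removes the quadratic terms:
-377.8 x + 52.8 y = 29899.37
-400.8 x + 442.4 y = 53126.76
Solving the 2×2 system: x ≈ -71.4, y ≈ 55.4 km.
Check against P (with the unrounded x, y): √((x − 33.7)²+(y + 176.1)²) = 254.24 ≈ 254.24 km. ✓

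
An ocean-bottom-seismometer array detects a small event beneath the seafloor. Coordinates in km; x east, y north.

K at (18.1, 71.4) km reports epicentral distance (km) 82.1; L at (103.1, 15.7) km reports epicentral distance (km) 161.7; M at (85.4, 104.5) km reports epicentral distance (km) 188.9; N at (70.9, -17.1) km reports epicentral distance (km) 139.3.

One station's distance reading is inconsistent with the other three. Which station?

M

Solve using three stations at a time. Using K, L, N (subtract circle equations pairwise → linear system) gives (x, y) ≈ (-57.2, 38.0).
Distances from that point to each station vs reported:
  K: calculated 82.3 vs reported 82.1 → residual 0.2 km
  L: calculated 161.8 vs reported 161.7 → residual 0.1 km
  M: calculated 157.3 vs reported 188.9 → residual 31.6 km
  N: calculated 139.4 vs reported 139.3 → residual 0.1 km
K, L, N are mutually consistent (residuals ≈ 0); M is off by 31.6 km.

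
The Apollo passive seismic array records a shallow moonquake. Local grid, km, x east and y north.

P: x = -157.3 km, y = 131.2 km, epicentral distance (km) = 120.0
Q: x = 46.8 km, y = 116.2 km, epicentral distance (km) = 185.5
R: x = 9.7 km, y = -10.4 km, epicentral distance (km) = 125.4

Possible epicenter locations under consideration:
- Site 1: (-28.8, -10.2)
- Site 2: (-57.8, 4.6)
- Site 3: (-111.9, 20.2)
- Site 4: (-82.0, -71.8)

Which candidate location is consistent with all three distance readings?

For each candidate, compare |candidate − station| to the reported distance:
Site 1: residuals P 71.1, Q 38.2, R 86.9 → max 86.9 km
Site 2: residuals P 41.0, Q 32.5, R 56.3 → max 56.3 km
Site 3: residuals P 0.1, Q 0.0, R 0.0 → max 0.1 km
Site 4: residuals P 96.5, Q 42.4, R 15.0 → max 96.5 km
Only Site 3 has all residuals ≈ 0.

Site 3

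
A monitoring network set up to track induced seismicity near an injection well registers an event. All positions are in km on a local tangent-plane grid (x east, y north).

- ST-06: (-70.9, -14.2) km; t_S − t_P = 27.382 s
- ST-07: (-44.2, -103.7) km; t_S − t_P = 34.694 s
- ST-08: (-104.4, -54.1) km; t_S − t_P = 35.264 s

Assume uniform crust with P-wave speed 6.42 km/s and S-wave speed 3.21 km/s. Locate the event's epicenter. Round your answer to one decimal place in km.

74.3 km east, 84.9 km north

Distance from S−P lag: d = Δt · v_P v_S / (v_P − v_S) = Δt · (6.42·3.21)/(6.42−3.21) ≈ 6.4200·Δt.
So d_ST-06 = 175.79, d_ST-07 = 222.74, d_ST-08 = 226.39 km.
Circle about each station: (x + 70.9)² + (y + 14.2)² = 175.79²; (x + 44.2)² + (y + 103.7)² = 222.74²; (x + 104.4)² + (y + 54.1)² = 226.39².
Subtracting pairs of circle equations eliminates x²+y² and gives linear equations (the radical axes):
53.4 x − 179.0 y = -11232.10
-67.0 x − 79.8 y = -11752.59
Solving the 2×2 system: x ≈ 74.3, y ≈ 84.9 km.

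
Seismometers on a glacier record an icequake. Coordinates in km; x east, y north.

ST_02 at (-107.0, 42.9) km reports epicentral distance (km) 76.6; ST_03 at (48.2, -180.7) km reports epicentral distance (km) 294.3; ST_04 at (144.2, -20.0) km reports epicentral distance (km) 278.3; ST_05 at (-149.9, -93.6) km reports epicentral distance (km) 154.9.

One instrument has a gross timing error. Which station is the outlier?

Solve using three stations at a time. Using ST_03, ST_04, ST_05 (subtract circle equations pairwise → linear system) gives (x, y) ≈ (-122.7, 58.9).
Distances from that point to each station vs reported:
  ST_02: calculated 22.4 vs reported 76.6 → residual 54.2 km
  ST_03: calculated 294.3 vs reported 294.3 → residual 0.0 km
  ST_04: calculated 278.3 vs reported 278.3 → residual 0.0 km
  ST_05: calculated 154.9 vs reported 154.9 → residual 0.0 km
ST_03, ST_04, ST_05 are mutually consistent (residuals ≈ 0); ST_02 is off by 54.2 km.

ST_02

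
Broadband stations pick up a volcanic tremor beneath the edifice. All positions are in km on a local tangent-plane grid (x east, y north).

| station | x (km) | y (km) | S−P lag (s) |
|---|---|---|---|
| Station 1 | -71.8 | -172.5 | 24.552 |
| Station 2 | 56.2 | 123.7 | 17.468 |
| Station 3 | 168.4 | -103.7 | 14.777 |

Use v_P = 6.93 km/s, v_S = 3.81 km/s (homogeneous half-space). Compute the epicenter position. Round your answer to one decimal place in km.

Distance from S−P lag: d = Δt · v_P v_S / (v_P − v_S) = Δt · (6.93·3.81)/(6.93−3.81) ≈ 8.4626·Δt.
So d_Station 1 = 207.77, d_Station 2 = 147.82, d_Station 3 = 125.05 km.
Circle about each station: (x + 71.8)² + (y + 172.5)² = 207.77²; (x − 56.2)² + (y − 123.7)² = 147.82²; (x − 168.4)² + (y + 103.7)² = 125.05².
Subtracting pairs of circle equations eliminates x²+y² and gives linear equations (the radical axes):
256.0 x + 592.4 y = 4866.26
480.4 x + 137.6 y = 31731.63
Solving the 2×2 system: x ≈ 72.7, y ≈ -23.2 km.

x ≈ 72.7 km, y ≈ -23.2 km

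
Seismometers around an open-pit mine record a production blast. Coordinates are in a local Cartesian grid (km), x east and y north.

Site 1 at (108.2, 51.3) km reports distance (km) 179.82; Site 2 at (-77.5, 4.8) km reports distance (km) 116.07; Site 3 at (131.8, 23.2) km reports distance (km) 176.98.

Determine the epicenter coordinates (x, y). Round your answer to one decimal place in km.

Circle about each station: (x − 108.2)² + (y − 51.3)² = 179.82²; (x + 77.5)² + (y − 4.8)² = 116.07²; (x − 131.8)² + (y − 23.2)² = 176.98².
Subtracting pairs of circle equations eliminates x²+y² and gives linear equations (the radical axes):
-371.4 x − 93.0 y = 10553.35
47.2 x − 56.2 y = 4583.86
Solving the 2×2 system: x ≈ -6.6, y ≈ -87.1 km.
Check against Site 1 (with the unrounded x, y): √((x − 108.2)²+(y − 51.3)²) = 179.82 ≈ 179.82 km. ✓

-6.6 km east, -87.1 km north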